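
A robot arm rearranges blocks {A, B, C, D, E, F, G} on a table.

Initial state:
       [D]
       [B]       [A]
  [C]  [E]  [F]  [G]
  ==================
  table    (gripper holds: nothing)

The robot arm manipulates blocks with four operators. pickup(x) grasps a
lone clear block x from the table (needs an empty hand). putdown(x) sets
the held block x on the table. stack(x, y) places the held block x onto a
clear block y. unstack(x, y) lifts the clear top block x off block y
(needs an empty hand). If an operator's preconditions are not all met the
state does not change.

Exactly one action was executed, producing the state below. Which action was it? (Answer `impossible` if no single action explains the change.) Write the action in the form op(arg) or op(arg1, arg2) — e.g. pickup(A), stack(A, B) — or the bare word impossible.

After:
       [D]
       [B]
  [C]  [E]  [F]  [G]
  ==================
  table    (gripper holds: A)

target: towers=[C; E/B/D; F; G] holding=A
         pickup(F) → towers=[C; E/B/D; G/A] holding=F
     unstack(D, B) → towers=[C; E/B; F; G/A] holding=D
     unstack(A, G) → towers=[C; E/B/D; F; G] holding=A  ← match
         pickup(C) → towers=[E/B/D; F; G/A] holding=C

unstack(A, G)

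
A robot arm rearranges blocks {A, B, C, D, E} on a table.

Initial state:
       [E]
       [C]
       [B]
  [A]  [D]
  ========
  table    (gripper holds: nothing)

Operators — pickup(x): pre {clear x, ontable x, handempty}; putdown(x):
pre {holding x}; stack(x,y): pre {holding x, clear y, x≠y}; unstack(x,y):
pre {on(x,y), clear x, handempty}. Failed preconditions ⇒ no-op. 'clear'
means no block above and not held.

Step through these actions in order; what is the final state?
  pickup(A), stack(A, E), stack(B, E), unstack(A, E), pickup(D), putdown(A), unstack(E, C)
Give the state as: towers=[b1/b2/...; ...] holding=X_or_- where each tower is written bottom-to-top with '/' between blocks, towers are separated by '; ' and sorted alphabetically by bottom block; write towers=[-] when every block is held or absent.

towers=[A; D/B/C] holding=E

step 1 (pickup(A)): towers=[D/B/C/E] holding=A
step 2 (stack(A, E)): towers=[D/B/C/E/A] holding=-
step 3 (stack(B, E)) [no-op]: towers=[D/B/C/E/A] holding=-
step 4 (unstack(A, E)): towers=[D/B/C/E] holding=A
step 5 (pickup(D)) [no-op]: towers=[D/B/C/E] holding=A
step 6 (putdown(A)): towers=[A; D/B/C/E] holding=-
step 7 (unstack(E, C)): towers=[A; D/B/C] holding=E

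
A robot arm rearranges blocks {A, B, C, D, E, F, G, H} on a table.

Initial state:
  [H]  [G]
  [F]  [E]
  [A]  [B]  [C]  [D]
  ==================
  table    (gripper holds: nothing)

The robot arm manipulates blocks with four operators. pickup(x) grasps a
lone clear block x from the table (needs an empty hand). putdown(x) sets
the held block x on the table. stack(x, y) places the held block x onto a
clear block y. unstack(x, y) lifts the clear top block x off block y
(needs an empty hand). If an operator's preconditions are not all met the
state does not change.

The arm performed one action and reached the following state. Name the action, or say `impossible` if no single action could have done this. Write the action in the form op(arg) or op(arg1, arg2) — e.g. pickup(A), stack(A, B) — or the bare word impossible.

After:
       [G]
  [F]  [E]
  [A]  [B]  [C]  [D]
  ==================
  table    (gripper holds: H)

target: towers=[A/F; B/E/G; C; D] holding=H
     unstack(G, E) → towers=[A/F/H; B/E; C; D] holding=G
     unstack(H, F) → towers=[A/F; B/E/G; C; D] holding=H  ← match
         pickup(D) → towers=[A/F/H; B/E/G; C] holding=D
         pickup(C) → towers=[A/F/H; B/E/G; D] holding=C

unstack(H, F)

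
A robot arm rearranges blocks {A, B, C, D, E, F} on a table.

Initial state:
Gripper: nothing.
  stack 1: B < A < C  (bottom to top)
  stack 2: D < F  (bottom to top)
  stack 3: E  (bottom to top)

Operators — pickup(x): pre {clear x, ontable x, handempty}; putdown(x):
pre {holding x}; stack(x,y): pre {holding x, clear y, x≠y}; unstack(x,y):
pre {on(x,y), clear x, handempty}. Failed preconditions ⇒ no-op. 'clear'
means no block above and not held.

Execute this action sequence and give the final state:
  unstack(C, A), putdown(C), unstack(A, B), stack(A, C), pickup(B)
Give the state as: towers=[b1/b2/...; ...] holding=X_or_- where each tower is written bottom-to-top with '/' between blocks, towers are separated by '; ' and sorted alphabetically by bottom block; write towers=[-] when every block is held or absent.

step 1 (unstack(C, A)): towers=[B/A; D/F; E] holding=C
step 2 (putdown(C)): towers=[B/A; C; D/F; E] holding=-
step 3 (unstack(A, B)): towers=[B; C; D/F; E] holding=A
step 4 (stack(A, C)): towers=[B; C/A; D/F; E] holding=-
step 5 (pickup(B)): towers=[C/A; D/F; E] holding=B

towers=[C/A; D/F; E] holding=B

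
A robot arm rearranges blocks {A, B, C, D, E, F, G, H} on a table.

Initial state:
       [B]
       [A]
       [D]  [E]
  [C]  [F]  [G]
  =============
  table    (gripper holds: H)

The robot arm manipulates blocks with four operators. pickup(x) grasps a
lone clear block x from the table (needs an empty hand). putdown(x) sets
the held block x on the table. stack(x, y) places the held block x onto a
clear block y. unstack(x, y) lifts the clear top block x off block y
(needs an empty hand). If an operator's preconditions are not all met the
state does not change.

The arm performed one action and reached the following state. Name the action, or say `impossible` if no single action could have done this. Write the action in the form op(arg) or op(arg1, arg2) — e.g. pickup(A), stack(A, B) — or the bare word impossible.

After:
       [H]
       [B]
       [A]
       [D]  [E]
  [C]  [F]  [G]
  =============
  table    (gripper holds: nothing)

target: towers=[C; F/D/A/B/H; G/E] holding=-
        putdown(H) → towers=[C; F/D/A/B; G/E; H] holding=-
       stack(H, E) → towers=[C; F/D/A/B; G/E/H] holding=-
       stack(H, B) → towers=[C; F/D/A/B/H; G/E] holding=-  ← match
       stack(H, C) → towers=[C/H; F/D/A/B; G/E] holding=-

stack(H, B)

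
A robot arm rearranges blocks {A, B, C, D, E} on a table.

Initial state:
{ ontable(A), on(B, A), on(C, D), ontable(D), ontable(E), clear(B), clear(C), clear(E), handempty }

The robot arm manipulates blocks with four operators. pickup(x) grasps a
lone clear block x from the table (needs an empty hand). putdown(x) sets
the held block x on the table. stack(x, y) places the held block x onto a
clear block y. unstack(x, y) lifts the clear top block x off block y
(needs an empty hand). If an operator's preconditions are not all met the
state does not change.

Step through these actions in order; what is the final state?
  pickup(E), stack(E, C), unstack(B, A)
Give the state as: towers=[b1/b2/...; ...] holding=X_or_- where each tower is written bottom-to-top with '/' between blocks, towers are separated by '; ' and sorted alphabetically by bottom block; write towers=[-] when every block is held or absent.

towers=[A; D/C/E] holding=B

step 1 (pickup(E)): towers=[A/B; D/C] holding=E
step 2 (stack(E, C)): towers=[A/B; D/C/E] holding=-
step 3 (unstack(B, A)): towers=[A; D/C/E] holding=B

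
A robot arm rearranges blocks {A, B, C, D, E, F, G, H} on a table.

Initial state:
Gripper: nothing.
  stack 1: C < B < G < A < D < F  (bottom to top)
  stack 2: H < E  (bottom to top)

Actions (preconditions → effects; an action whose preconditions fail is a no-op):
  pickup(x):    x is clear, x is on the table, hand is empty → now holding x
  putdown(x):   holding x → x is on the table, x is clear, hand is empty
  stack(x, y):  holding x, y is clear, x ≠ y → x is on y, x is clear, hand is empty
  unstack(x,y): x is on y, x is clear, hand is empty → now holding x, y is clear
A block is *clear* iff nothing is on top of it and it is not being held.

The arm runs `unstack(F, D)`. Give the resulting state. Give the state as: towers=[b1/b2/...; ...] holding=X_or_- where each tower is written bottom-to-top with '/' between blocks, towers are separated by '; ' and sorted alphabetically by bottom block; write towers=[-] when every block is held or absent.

before: towers=[C/B/G/A/D/F; H/E] holding=-
pre[unstack(F, D)]: on(F,D) ok, clear(F) ok, handempty ok
all met → apply unstack(F, D)
after:  towers=[C/B/G/A/D; H/E] holding=F

towers=[C/B/G/A/D; H/E] holding=F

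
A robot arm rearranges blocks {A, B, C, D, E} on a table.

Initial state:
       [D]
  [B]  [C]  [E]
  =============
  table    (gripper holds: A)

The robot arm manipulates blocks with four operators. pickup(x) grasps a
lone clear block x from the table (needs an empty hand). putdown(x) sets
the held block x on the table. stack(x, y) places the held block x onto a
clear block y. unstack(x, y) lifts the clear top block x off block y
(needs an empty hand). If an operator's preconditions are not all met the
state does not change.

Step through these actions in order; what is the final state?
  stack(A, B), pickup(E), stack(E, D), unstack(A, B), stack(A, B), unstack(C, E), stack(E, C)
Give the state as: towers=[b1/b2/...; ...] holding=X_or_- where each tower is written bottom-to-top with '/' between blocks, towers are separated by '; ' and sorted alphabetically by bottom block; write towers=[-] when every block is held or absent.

towers=[B/A; C/D/E] holding=-

step 1 (stack(A, B)): towers=[B/A; C/D; E] holding=-
step 2 (pickup(E)): towers=[B/A; C/D] holding=E
step 3 (stack(E, D)): towers=[B/A; C/D/E] holding=-
step 4 (unstack(A, B)): towers=[B; C/D/E] holding=A
step 5 (stack(A, B)): towers=[B/A; C/D/E] holding=-
step 6 (unstack(C, E)) [no-op]: towers=[B/A; C/D/E] holding=-
step 7 (stack(E, C)) [no-op]: towers=[B/A; C/D/E] holding=-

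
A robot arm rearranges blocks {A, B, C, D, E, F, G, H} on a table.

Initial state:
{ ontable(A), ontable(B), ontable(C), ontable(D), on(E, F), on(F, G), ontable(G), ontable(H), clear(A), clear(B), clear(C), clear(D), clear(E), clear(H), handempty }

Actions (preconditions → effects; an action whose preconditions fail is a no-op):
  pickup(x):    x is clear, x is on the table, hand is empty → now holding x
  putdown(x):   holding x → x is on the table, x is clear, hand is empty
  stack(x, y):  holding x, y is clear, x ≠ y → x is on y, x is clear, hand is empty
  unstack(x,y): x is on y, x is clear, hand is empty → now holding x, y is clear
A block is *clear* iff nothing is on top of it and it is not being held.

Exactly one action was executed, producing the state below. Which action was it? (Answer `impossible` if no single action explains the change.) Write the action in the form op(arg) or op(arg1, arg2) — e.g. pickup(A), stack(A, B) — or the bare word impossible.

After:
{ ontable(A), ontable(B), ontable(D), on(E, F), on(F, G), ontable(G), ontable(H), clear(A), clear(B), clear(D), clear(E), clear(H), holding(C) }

pickup(C)

target: towers=[A; B; D; G/F/E; H] holding=C
         pickup(A) → towers=[B; C; D; G/F/E; H] holding=A
     unstack(E, F) → towers=[A; B; C; D; G/F; H] holding=E
         pickup(H) → towers=[A; B; C; D; G/F/E] holding=H
         pickup(B) → towers=[A; C; D; G/F/E; H] holding=B
         pickup(D) → towers=[A; B; C; G/F/E; H] holding=D
         pickup(C) → towers=[A; B; D; G/F/E; H] holding=C  ← match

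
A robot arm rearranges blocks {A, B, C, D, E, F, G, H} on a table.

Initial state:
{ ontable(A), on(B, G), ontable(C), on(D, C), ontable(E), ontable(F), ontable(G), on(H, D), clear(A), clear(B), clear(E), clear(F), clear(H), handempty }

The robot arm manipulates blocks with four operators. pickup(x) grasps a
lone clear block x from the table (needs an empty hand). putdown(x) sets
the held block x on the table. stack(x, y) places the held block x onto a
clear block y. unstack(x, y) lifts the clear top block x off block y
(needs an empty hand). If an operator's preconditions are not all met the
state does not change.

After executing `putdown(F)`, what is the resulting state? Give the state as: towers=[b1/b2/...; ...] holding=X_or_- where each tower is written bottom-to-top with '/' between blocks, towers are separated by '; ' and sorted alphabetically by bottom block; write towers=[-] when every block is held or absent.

towers=[A; C/D/H; E; F; G/B] holding=-

before: towers=[A; C/D/H; E; F; G/B] holding=-
pre[putdown(F)]: holding(F) fail
holding(F) unmet → putdown(F) is a no-op
after:  towers=[A; C/D/H; E; F; G/B] holding=-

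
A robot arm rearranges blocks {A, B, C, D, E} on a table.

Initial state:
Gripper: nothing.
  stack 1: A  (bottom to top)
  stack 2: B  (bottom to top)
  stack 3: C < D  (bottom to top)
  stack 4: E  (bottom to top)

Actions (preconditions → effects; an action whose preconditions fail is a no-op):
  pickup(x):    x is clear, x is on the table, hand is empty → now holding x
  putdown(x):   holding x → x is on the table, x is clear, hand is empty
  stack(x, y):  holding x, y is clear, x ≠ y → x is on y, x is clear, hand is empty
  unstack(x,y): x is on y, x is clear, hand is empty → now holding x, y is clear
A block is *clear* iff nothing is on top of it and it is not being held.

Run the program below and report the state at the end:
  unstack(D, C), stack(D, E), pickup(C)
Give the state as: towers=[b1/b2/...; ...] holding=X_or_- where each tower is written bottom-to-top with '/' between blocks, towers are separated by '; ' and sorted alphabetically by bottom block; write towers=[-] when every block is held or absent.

towers=[A; B; E/D] holding=C

step 1 (unstack(D, C)): towers=[A; B; C; E] holding=D
step 2 (stack(D, E)): towers=[A; B; C; E/D] holding=-
step 3 (pickup(C)): towers=[A; B; E/D] holding=C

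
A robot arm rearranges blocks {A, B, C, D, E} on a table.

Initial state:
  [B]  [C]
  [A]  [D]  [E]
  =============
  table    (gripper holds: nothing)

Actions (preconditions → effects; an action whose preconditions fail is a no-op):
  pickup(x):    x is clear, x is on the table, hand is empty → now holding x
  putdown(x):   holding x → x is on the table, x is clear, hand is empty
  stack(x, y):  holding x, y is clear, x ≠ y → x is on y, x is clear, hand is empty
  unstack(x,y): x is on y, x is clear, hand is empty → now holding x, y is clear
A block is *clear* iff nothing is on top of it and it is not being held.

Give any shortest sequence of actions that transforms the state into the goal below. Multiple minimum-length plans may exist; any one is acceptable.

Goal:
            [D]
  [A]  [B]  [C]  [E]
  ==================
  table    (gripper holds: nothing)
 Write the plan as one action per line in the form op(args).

unstack(B, A)
putdown(B)
unstack(C, D)
putdown(C)
pickup(D)
stack(D, C)

step 1 (unstack(B, A)): towers=[A; D/C; E] holding=B
step 2 (putdown(B)): towers=[A; B; D/C; E] holding=-
step 3 (unstack(C, D)): towers=[A; B; D; E] holding=C
step 4 (putdown(C)): towers=[A; B; C; D; E] holding=-
step 5 (pickup(D)): towers=[A; B; C; E] holding=D
step 6 (stack(D, C)): towers=[A; B; C/D; E] holding=-
goal check: towers=[A; B; C/D; E] holding=- — reached (length 6, optimal by BFS)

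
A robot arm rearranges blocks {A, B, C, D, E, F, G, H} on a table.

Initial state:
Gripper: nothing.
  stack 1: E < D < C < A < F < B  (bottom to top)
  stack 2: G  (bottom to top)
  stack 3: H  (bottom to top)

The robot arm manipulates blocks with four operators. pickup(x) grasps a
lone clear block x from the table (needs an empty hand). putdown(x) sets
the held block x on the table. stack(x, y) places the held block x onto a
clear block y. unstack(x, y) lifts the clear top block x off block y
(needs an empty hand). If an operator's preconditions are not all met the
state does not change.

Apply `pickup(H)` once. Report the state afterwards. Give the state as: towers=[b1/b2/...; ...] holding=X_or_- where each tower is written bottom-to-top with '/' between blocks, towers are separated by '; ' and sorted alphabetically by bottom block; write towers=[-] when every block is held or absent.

before: towers=[E/D/C/A/F/B; G; H] holding=-
pre[pickup(H)]: clear(H) yes, ontable(H) yes, handempty yes
all met → apply pickup(H)
after:  towers=[E/D/C/A/F/B; G] holding=H

towers=[E/D/C/A/F/B; G] holding=H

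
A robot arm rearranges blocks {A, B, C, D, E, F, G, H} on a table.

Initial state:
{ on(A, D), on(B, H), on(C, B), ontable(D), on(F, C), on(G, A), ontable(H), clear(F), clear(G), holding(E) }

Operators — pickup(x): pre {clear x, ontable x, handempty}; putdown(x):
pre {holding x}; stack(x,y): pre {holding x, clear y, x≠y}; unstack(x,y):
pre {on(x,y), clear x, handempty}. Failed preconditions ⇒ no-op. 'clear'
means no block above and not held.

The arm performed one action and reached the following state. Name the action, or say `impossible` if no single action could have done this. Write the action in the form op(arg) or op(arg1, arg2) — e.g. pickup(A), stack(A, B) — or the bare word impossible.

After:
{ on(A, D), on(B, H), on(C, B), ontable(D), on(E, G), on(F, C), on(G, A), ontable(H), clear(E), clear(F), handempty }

target: towers=[D/A/G/E; H/B/C/F] holding=-
        putdown(E) → towers=[D/A/G; E; H/B/C/F] holding=-
       stack(E, G) → towers=[D/A/G/E; H/B/C/F] holding=-  ← match
       stack(E, F) → towers=[D/A/G; H/B/C/F/E] holding=-

stack(E, G)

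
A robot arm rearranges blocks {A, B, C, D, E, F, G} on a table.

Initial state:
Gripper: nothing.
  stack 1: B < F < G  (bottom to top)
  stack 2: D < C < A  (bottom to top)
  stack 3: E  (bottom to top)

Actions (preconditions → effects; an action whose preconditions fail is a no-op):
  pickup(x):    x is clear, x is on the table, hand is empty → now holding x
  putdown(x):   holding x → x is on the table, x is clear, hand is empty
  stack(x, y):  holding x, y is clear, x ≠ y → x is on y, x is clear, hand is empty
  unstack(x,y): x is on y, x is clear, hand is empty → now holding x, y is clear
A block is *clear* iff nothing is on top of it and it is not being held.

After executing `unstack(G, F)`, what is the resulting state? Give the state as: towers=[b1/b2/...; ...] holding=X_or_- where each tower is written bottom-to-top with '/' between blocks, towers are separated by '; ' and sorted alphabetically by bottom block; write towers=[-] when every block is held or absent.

before: towers=[B/F/G; D/C/A; E] holding=-
pre[unstack(G, F)]: on(G,F) yes, clear(G) yes, handempty yes
all met → apply unstack(G, F)
after:  towers=[B/F; D/C/A; E] holding=G

towers=[B/F; D/C/A; E] holding=G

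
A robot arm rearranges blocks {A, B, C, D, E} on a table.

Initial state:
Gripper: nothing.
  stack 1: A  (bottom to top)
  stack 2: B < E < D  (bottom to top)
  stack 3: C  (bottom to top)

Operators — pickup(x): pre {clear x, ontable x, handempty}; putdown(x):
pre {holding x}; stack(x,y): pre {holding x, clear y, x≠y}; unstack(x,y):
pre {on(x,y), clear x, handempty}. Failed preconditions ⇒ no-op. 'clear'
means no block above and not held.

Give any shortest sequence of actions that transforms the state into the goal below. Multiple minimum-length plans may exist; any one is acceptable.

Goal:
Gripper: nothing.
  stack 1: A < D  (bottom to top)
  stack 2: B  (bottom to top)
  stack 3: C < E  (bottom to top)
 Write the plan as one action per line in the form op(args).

unstack(D, E)
stack(D, A)
unstack(E, B)
stack(E, C)

step 1 (unstack(D, E)): towers=[A; B/E; C] holding=D
step 2 (stack(D, A)): towers=[A/D; B/E; C] holding=-
step 3 (unstack(E, B)): towers=[A/D; B; C] holding=E
step 4 (stack(E, C)): towers=[A/D; B; C/E] holding=-
goal check: towers=[A/D; B; C/E] holding=- — reached (length 4, optimal by BFS)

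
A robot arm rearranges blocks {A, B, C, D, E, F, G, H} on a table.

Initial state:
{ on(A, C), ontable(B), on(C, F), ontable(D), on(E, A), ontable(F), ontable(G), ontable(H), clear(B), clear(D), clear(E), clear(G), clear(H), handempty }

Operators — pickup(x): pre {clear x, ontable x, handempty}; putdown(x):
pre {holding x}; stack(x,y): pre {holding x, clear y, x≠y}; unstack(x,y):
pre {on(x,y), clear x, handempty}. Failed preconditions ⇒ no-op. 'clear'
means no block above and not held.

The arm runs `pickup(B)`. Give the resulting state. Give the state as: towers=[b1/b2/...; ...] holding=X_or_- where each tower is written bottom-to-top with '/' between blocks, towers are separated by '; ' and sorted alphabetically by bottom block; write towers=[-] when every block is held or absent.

before: towers=[B; D; F/C/A/E; G; H] holding=-
pre[pickup(B)]: clear(B) ✓, ontable(B) ✓, handempty ✓
all met → apply pickup(B)
after:  towers=[D; F/C/A/E; G; H] holding=B

towers=[D; F/C/A/E; G; H] holding=B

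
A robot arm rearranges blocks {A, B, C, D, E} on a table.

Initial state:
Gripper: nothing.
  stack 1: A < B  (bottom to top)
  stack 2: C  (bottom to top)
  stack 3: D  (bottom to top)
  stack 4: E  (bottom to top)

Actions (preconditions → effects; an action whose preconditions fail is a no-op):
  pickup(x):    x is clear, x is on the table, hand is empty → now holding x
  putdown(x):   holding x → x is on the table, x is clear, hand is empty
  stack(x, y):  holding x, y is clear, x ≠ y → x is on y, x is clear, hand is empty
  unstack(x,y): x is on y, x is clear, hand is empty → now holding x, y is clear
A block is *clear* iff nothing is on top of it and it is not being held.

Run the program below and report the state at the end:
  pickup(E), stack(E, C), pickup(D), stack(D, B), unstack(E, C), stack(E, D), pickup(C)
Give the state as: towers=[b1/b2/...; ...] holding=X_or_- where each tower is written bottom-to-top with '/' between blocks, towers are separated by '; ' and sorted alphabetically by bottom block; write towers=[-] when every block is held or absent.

step 1 (pickup(E)): towers=[A/B; C; D] holding=E
step 2 (stack(E, C)): towers=[A/B; C/E; D] holding=-
step 3 (pickup(D)): towers=[A/B; C/E] holding=D
step 4 (stack(D, B)): towers=[A/B/D; C/E] holding=-
step 5 (unstack(E, C)): towers=[A/B/D; C] holding=E
step 6 (stack(E, D)): towers=[A/B/D/E; C] holding=-
step 7 (pickup(C)): towers=[A/B/D/E] holding=C

towers=[A/B/D/E] holding=C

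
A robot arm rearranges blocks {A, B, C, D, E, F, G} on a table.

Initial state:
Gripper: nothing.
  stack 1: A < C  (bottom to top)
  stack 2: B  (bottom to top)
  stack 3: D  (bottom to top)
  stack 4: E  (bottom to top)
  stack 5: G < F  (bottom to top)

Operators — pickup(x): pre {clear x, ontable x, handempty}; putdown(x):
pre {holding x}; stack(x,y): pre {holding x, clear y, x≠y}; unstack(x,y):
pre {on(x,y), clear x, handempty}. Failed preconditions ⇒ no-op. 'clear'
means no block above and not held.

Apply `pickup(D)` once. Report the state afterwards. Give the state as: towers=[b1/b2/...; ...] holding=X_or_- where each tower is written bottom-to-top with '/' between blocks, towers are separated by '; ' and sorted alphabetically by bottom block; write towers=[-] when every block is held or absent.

towers=[A/C; B; E; G/F] holding=D

before: towers=[A/C; B; D; E; G/F] holding=-
pre[pickup(D)]: clear(D) ok, ontable(D) ok, handempty ok
all met → apply pickup(D)
after:  towers=[A/C; B; E; G/F] holding=D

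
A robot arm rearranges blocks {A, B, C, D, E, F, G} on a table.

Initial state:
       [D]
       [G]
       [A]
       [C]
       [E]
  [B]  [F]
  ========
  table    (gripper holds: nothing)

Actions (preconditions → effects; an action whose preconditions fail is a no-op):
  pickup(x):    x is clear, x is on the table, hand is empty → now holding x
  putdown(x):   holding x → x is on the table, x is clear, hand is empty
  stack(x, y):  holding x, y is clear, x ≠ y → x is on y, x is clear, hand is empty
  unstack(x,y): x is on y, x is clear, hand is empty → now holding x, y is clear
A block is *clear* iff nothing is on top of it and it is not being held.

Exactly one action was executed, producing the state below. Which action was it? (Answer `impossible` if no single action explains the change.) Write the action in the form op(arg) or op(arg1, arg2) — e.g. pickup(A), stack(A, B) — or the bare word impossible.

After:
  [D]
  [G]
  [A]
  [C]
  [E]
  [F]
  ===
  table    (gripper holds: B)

pickup(B)

target: towers=[F/E/C/A/G/D] holding=B
         pickup(B) → towers=[F/E/C/A/G/D] holding=B  ← match
     unstack(D, G) → towers=[B; F/E/C/A/G] holding=D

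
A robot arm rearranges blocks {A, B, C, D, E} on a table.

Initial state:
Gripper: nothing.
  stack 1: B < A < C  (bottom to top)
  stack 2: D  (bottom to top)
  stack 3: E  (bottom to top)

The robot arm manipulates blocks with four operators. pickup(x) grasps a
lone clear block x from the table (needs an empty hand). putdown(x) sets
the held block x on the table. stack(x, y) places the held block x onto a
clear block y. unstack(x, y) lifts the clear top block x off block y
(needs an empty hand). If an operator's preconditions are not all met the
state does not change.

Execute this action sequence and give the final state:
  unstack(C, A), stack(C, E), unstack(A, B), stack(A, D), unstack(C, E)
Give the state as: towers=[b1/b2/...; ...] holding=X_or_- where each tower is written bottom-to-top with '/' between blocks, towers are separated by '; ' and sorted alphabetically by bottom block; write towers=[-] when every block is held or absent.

towers=[B; D/A; E] holding=C

step 1 (unstack(C, A)): towers=[B/A; D; E] holding=C
step 2 (stack(C, E)): towers=[B/A; D; E/C] holding=-
step 3 (unstack(A, B)): towers=[B; D; E/C] holding=A
step 4 (stack(A, D)): towers=[B; D/A; E/C] holding=-
step 5 (unstack(C, E)): towers=[B; D/A; E] holding=C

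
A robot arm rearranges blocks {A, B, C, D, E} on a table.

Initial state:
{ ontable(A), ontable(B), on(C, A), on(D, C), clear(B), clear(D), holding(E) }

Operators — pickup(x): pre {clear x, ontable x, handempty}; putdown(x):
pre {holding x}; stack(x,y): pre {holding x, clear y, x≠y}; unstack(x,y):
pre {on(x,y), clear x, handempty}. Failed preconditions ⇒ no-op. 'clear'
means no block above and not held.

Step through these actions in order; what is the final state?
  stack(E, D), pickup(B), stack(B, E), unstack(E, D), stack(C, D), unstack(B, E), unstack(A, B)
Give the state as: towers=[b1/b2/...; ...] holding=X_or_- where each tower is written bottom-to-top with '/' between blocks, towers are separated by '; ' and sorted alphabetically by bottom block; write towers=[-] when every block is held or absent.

step 1 (stack(E, D)): towers=[A/C/D/E; B] holding=-
step 2 (pickup(B)): towers=[A/C/D/E] holding=B
step 3 (stack(B, E)): towers=[A/C/D/E/B] holding=-
step 4 (unstack(E, D)) [no-op]: towers=[A/C/D/E/B] holding=-
step 5 (stack(C, D)) [no-op]: towers=[A/C/D/E/B] holding=-
step 6 (unstack(B, E)): towers=[A/C/D/E] holding=B
step 7 (unstack(A, B)) [no-op]: towers=[A/C/D/E] holding=B

towers=[A/C/D/E] holding=B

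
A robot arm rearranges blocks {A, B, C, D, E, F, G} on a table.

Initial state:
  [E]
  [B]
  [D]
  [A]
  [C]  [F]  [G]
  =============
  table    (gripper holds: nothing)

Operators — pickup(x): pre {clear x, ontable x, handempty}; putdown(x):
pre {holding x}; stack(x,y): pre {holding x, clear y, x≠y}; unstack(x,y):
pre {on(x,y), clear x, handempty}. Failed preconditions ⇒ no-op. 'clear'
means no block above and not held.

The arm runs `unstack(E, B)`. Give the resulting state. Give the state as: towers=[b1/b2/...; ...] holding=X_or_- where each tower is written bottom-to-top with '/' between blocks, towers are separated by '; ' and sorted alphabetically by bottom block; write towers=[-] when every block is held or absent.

towers=[C/A/D/B; F; G] holding=E

before: towers=[C/A/D/B/E; F; G] holding=-
pre[unstack(E, B)]: on(E,B) ✓, clear(E) ✓, handempty ✓
all met → apply unstack(E, B)
after:  towers=[C/A/D/B; F; G] holding=E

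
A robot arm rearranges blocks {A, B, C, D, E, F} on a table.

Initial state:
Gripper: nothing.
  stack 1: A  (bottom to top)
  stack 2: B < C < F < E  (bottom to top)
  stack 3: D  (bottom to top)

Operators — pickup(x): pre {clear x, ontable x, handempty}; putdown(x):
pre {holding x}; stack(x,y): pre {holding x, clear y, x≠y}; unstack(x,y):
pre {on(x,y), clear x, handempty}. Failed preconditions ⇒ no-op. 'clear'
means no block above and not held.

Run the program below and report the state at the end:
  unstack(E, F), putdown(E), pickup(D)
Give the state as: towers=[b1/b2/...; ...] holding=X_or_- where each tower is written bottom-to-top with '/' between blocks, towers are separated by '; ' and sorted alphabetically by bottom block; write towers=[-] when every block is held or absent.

step 1 (unstack(E, F)): towers=[A; B/C/F; D] holding=E
step 2 (putdown(E)): towers=[A; B/C/F; D; E] holding=-
step 3 (pickup(D)): towers=[A; B/C/F; E] holding=D

towers=[A; B/C/F; E] holding=D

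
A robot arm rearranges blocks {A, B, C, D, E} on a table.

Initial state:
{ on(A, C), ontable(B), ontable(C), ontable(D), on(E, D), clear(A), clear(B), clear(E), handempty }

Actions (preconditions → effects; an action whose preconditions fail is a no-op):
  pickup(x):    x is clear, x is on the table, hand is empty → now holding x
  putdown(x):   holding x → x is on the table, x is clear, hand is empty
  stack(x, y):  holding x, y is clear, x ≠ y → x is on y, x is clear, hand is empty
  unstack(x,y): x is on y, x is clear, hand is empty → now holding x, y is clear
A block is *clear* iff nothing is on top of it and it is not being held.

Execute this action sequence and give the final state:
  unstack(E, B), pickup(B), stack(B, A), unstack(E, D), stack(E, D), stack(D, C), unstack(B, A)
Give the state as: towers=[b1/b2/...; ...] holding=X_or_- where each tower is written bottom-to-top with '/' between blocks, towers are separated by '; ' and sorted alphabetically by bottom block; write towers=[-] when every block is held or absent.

towers=[C/A; D/E] holding=B

step 1 (unstack(E, B)) [no-op]: towers=[B; C/A; D/E] holding=-
step 2 (pickup(B)): towers=[C/A; D/E] holding=B
step 3 (stack(B, A)): towers=[C/A/B; D/E] holding=-
step 4 (unstack(E, D)): towers=[C/A/B; D] holding=E
step 5 (stack(E, D)): towers=[C/A/B; D/E] holding=-
step 6 (stack(D, C)) [no-op]: towers=[C/A/B; D/E] holding=-
step 7 (unstack(B, A)): towers=[C/A; D/E] holding=B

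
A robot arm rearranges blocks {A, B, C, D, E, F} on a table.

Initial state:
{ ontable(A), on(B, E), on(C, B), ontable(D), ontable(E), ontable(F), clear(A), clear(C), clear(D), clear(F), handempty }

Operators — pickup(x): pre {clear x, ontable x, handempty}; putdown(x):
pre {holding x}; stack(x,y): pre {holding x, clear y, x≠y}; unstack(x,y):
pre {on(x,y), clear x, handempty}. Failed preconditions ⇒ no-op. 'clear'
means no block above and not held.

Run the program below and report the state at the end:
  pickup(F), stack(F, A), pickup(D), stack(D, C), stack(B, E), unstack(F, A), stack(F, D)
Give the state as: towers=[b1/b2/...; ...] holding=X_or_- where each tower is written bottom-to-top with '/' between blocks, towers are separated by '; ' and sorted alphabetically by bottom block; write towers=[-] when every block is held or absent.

towers=[A; E/B/C/D/F] holding=-

step 1 (pickup(F)): towers=[A; D; E/B/C] holding=F
step 2 (stack(F, A)): towers=[A/F; D; E/B/C] holding=-
step 3 (pickup(D)): towers=[A/F; E/B/C] holding=D
step 4 (stack(D, C)): towers=[A/F; E/B/C/D] holding=-
step 5 (stack(B, E)) [no-op]: towers=[A/F; E/B/C/D] holding=-
step 6 (unstack(F, A)): towers=[A; E/B/C/D] holding=F
step 7 (stack(F, D)): towers=[A; E/B/C/D/F] holding=-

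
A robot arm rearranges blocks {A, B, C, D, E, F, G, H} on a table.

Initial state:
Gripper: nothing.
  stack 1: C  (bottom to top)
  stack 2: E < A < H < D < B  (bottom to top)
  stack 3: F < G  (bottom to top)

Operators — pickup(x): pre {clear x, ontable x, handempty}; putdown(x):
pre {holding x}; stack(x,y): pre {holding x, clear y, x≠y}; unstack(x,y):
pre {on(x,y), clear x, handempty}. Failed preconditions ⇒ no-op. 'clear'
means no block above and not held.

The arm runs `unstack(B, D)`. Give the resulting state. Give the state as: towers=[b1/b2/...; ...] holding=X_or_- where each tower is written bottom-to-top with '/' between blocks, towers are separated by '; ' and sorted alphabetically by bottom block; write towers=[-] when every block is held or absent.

before: towers=[C; E/A/H/D/B; F/G] holding=-
pre[unstack(B, D)]: on(B,D) ok, clear(B) ok, handempty ok
all met → apply unstack(B, D)
after:  towers=[C; E/A/H/D; F/G] holding=B

towers=[C; E/A/H/D; F/G] holding=B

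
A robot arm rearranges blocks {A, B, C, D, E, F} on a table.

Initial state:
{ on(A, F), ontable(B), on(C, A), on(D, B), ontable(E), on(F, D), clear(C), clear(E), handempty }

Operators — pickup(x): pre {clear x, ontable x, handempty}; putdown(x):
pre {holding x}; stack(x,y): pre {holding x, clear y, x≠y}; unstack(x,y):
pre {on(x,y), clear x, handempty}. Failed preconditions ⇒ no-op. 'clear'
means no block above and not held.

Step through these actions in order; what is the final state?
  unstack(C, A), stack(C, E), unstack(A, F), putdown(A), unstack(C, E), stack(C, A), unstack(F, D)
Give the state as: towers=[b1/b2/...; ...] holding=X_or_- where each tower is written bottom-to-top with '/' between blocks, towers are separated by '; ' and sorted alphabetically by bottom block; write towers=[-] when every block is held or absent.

towers=[A/C; B/D; E] holding=F

step 1 (unstack(C, A)): towers=[B/D/F/A; E] holding=C
step 2 (stack(C, E)): towers=[B/D/F/A; E/C] holding=-
step 3 (unstack(A, F)): towers=[B/D/F; E/C] holding=A
step 4 (putdown(A)): towers=[A; B/D/F; E/C] holding=-
step 5 (unstack(C, E)): towers=[A; B/D/F; E] holding=C
step 6 (stack(C, A)): towers=[A/C; B/D/F; E] holding=-
step 7 (unstack(F, D)): towers=[A/C; B/D; E] holding=F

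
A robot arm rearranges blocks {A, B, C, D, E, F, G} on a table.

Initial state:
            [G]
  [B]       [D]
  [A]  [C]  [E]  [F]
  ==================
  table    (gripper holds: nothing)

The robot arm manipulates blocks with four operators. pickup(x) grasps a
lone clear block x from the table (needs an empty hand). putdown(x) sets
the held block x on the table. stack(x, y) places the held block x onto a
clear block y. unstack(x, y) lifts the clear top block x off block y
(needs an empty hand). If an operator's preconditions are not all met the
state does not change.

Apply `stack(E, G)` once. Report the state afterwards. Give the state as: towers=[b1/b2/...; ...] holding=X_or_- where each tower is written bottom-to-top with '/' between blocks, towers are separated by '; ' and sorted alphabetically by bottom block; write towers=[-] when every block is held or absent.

towers=[A/B; C; E/D/G; F] holding=-

before: towers=[A/B; C; E/D/G; F] holding=-
pre[stack(E, G)]: holding(E) ✗, clear(G) ✓, E≠G ✓
holding(E) unmet → stack(E, G) is a no-op
after:  towers=[A/B; C; E/D/G; F] holding=-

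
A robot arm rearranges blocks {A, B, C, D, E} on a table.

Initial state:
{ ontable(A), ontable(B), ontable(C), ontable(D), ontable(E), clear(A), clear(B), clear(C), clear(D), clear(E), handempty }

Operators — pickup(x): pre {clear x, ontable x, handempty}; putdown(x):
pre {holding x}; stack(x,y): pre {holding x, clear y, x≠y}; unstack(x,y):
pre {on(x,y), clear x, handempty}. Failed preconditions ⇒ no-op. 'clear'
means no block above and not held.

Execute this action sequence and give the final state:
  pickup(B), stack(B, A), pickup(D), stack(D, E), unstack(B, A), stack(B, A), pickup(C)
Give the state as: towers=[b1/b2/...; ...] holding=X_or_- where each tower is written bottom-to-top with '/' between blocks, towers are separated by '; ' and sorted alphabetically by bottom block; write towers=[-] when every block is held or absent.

step 1 (pickup(B)): towers=[A; C; D; E] holding=B
step 2 (stack(B, A)): towers=[A/B; C; D; E] holding=-
step 3 (pickup(D)): towers=[A/B; C; E] holding=D
step 4 (stack(D, E)): towers=[A/B; C; E/D] holding=-
step 5 (unstack(B, A)): towers=[A; C; E/D] holding=B
step 6 (stack(B, A)): towers=[A/B; C; E/D] holding=-
step 7 (pickup(C)): towers=[A/B; E/D] holding=C

towers=[A/B; E/D] holding=C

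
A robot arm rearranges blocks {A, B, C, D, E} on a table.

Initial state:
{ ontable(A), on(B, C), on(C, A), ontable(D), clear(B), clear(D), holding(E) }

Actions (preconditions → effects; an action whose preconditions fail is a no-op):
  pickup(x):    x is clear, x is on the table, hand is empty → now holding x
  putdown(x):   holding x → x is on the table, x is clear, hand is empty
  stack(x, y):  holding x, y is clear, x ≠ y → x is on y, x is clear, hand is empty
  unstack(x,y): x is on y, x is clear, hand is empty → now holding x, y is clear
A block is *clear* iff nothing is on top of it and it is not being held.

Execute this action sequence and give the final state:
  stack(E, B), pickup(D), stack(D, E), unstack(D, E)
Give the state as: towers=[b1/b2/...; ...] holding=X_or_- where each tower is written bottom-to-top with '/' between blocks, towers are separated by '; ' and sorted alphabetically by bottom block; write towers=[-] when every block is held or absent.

towers=[A/C/B/E] holding=D

step 1 (stack(E, B)): towers=[A/C/B/E; D] holding=-
step 2 (pickup(D)): towers=[A/C/B/E] holding=D
step 3 (stack(D, E)): towers=[A/C/B/E/D] holding=-
step 4 (unstack(D, E)): towers=[A/C/B/E] holding=D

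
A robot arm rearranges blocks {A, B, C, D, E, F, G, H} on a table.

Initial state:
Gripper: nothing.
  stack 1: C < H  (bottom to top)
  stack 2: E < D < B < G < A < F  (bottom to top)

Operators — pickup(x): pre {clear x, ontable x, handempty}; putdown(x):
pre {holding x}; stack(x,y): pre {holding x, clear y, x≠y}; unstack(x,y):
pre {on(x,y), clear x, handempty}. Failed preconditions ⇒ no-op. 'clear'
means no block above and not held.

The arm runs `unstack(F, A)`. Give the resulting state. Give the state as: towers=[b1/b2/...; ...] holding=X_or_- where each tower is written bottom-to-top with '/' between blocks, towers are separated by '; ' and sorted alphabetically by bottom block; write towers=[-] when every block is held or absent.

before: towers=[C/H; E/D/B/G/A/F] holding=-
pre[unstack(F, A)]: on(F,A) yes, clear(F) yes, handempty yes
all met → apply unstack(F, A)
after:  towers=[C/H; E/D/B/G/A] holding=F

towers=[C/H; E/D/B/G/A] holding=F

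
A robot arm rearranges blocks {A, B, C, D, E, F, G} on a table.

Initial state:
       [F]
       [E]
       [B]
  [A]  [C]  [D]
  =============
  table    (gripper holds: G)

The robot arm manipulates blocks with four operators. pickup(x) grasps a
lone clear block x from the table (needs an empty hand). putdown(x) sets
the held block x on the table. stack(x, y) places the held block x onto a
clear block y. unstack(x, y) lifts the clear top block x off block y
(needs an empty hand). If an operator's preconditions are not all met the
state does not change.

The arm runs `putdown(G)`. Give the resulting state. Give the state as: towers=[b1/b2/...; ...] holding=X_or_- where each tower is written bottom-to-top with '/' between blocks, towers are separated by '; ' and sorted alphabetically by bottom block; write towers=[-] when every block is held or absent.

towers=[A; C/B/E/F; D; G] holding=-

before: towers=[A; C/B/E/F; D] holding=G
pre[putdown(G)]: holding(G) yes
all met → apply putdown(G)
after:  towers=[A; C/B/E/F; D; G] holding=-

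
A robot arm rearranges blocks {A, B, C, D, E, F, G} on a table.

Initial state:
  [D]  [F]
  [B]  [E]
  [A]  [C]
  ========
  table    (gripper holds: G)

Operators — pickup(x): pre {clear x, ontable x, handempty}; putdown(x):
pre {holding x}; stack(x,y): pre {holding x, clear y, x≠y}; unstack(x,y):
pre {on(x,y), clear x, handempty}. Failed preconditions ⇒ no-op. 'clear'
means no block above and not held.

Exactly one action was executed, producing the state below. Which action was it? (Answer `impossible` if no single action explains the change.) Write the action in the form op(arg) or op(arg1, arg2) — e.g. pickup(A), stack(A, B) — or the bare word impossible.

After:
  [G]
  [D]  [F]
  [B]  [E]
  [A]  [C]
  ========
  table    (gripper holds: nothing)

target: towers=[A/B/D/G; C/E/F] holding=-
        putdown(G) → towers=[A/B/D; C/E/F; G] holding=-
       stack(G, F) → towers=[A/B/D; C/E/F/G] holding=-
       stack(G, D) → towers=[A/B/D/G; C/E/F] holding=-  ← match

stack(G, D)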